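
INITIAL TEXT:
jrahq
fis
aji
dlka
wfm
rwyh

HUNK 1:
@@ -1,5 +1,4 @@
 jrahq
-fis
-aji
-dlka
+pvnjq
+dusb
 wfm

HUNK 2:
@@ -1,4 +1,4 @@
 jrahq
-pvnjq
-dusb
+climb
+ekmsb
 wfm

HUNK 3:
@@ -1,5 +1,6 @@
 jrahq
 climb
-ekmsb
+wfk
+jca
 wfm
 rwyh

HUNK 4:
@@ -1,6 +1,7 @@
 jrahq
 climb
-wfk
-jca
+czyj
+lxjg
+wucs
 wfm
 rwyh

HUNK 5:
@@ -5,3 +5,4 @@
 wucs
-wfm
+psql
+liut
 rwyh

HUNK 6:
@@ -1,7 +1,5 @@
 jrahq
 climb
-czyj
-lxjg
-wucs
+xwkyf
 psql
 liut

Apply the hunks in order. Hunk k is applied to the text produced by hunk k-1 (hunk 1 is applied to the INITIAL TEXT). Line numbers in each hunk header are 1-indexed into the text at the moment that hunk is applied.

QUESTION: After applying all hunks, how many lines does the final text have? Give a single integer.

Answer: 6

Derivation:
Hunk 1: at line 1 remove [fis,aji,dlka] add [pvnjq,dusb] -> 5 lines: jrahq pvnjq dusb wfm rwyh
Hunk 2: at line 1 remove [pvnjq,dusb] add [climb,ekmsb] -> 5 lines: jrahq climb ekmsb wfm rwyh
Hunk 3: at line 1 remove [ekmsb] add [wfk,jca] -> 6 lines: jrahq climb wfk jca wfm rwyh
Hunk 4: at line 1 remove [wfk,jca] add [czyj,lxjg,wucs] -> 7 lines: jrahq climb czyj lxjg wucs wfm rwyh
Hunk 5: at line 5 remove [wfm] add [psql,liut] -> 8 lines: jrahq climb czyj lxjg wucs psql liut rwyh
Hunk 6: at line 1 remove [czyj,lxjg,wucs] add [xwkyf] -> 6 lines: jrahq climb xwkyf psql liut rwyh
Final line count: 6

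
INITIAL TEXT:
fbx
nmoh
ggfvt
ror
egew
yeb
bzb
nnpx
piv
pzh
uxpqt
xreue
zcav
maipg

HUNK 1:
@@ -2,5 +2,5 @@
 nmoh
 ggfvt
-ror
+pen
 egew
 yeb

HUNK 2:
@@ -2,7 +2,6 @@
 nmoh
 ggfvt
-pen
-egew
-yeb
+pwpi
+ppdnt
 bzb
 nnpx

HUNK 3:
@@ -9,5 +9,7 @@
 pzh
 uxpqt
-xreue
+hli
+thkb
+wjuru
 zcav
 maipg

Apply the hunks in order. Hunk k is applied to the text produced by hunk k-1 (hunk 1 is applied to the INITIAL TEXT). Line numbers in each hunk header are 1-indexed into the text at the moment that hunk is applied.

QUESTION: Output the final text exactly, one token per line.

Answer: fbx
nmoh
ggfvt
pwpi
ppdnt
bzb
nnpx
piv
pzh
uxpqt
hli
thkb
wjuru
zcav
maipg

Derivation:
Hunk 1: at line 2 remove [ror] add [pen] -> 14 lines: fbx nmoh ggfvt pen egew yeb bzb nnpx piv pzh uxpqt xreue zcav maipg
Hunk 2: at line 2 remove [pen,egew,yeb] add [pwpi,ppdnt] -> 13 lines: fbx nmoh ggfvt pwpi ppdnt bzb nnpx piv pzh uxpqt xreue zcav maipg
Hunk 3: at line 9 remove [xreue] add [hli,thkb,wjuru] -> 15 lines: fbx nmoh ggfvt pwpi ppdnt bzb nnpx piv pzh uxpqt hli thkb wjuru zcav maipg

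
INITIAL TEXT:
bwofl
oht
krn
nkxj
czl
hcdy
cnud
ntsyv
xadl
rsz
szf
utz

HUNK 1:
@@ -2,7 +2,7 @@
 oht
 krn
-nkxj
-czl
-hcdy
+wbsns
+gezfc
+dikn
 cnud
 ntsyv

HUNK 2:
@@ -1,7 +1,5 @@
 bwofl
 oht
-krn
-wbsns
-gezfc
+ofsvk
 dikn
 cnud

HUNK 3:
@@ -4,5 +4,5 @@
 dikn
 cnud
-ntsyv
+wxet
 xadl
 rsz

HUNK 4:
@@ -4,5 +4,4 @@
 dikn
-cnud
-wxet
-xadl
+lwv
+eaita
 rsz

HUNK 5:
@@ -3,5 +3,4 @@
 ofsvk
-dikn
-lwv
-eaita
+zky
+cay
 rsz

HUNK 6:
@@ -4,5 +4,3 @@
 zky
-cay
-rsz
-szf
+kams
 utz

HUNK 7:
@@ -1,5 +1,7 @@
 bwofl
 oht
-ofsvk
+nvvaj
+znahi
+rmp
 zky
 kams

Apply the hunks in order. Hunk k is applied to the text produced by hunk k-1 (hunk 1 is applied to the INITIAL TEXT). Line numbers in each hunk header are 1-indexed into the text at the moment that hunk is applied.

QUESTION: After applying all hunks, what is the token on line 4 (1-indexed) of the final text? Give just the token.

Answer: znahi

Derivation:
Hunk 1: at line 2 remove [nkxj,czl,hcdy] add [wbsns,gezfc,dikn] -> 12 lines: bwofl oht krn wbsns gezfc dikn cnud ntsyv xadl rsz szf utz
Hunk 2: at line 1 remove [krn,wbsns,gezfc] add [ofsvk] -> 10 lines: bwofl oht ofsvk dikn cnud ntsyv xadl rsz szf utz
Hunk 3: at line 4 remove [ntsyv] add [wxet] -> 10 lines: bwofl oht ofsvk dikn cnud wxet xadl rsz szf utz
Hunk 4: at line 4 remove [cnud,wxet,xadl] add [lwv,eaita] -> 9 lines: bwofl oht ofsvk dikn lwv eaita rsz szf utz
Hunk 5: at line 3 remove [dikn,lwv,eaita] add [zky,cay] -> 8 lines: bwofl oht ofsvk zky cay rsz szf utz
Hunk 6: at line 4 remove [cay,rsz,szf] add [kams] -> 6 lines: bwofl oht ofsvk zky kams utz
Hunk 7: at line 1 remove [ofsvk] add [nvvaj,znahi,rmp] -> 8 lines: bwofl oht nvvaj znahi rmp zky kams utz
Final line 4: znahi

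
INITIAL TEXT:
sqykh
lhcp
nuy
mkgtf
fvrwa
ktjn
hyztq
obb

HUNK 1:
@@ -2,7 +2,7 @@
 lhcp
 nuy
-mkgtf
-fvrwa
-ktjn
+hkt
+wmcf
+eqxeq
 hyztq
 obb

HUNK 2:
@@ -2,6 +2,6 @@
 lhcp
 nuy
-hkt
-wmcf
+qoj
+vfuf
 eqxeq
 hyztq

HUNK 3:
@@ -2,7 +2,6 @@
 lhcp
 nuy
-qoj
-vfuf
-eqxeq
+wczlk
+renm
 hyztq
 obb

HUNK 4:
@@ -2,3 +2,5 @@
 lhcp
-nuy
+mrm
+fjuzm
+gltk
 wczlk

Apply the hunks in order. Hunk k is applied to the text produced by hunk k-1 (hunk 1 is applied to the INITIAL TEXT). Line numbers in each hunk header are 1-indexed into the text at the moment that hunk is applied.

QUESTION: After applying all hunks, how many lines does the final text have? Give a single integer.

Answer: 9

Derivation:
Hunk 1: at line 2 remove [mkgtf,fvrwa,ktjn] add [hkt,wmcf,eqxeq] -> 8 lines: sqykh lhcp nuy hkt wmcf eqxeq hyztq obb
Hunk 2: at line 2 remove [hkt,wmcf] add [qoj,vfuf] -> 8 lines: sqykh lhcp nuy qoj vfuf eqxeq hyztq obb
Hunk 3: at line 2 remove [qoj,vfuf,eqxeq] add [wczlk,renm] -> 7 lines: sqykh lhcp nuy wczlk renm hyztq obb
Hunk 4: at line 2 remove [nuy] add [mrm,fjuzm,gltk] -> 9 lines: sqykh lhcp mrm fjuzm gltk wczlk renm hyztq obb
Final line count: 9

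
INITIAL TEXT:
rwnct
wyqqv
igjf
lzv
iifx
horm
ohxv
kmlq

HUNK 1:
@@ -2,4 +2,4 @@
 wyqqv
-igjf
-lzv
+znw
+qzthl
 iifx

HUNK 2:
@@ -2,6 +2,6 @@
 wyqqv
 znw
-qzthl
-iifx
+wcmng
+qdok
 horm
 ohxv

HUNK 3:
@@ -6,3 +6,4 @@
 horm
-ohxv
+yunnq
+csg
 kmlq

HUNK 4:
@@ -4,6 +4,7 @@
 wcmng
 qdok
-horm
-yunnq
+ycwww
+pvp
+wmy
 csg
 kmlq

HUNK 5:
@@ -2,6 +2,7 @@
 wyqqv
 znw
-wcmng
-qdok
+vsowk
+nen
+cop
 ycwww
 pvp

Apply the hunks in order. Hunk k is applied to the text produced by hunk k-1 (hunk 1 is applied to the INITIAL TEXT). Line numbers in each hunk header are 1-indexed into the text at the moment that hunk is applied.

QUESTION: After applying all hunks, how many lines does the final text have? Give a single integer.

Answer: 11

Derivation:
Hunk 1: at line 2 remove [igjf,lzv] add [znw,qzthl] -> 8 lines: rwnct wyqqv znw qzthl iifx horm ohxv kmlq
Hunk 2: at line 2 remove [qzthl,iifx] add [wcmng,qdok] -> 8 lines: rwnct wyqqv znw wcmng qdok horm ohxv kmlq
Hunk 3: at line 6 remove [ohxv] add [yunnq,csg] -> 9 lines: rwnct wyqqv znw wcmng qdok horm yunnq csg kmlq
Hunk 4: at line 4 remove [horm,yunnq] add [ycwww,pvp,wmy] -> 10 lines: rwnct wyqqv znw wcmng qdok ycwww pvp wmy csg kmlq
Hunk 5: at line 2 remove [wcmng,qdok] add [vsowk,nen,cop] -> 11 lines: rwnct wyqqv znw vsowk nen cop ycwww pvp wmy csg kmlq
Final line count: 11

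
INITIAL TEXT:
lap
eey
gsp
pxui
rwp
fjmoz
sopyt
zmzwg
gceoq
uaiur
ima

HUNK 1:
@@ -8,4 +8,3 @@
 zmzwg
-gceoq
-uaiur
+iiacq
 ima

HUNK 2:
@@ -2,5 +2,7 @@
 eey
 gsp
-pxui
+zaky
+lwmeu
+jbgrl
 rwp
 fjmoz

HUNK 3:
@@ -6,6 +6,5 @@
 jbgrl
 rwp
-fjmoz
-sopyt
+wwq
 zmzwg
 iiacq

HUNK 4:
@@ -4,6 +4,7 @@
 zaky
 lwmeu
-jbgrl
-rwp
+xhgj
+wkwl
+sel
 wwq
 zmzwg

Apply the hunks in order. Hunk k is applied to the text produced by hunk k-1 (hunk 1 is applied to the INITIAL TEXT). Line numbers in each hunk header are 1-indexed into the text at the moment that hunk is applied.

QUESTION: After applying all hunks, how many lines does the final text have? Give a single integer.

Answer: 12

Derivation:
Hunk 1: at line 8 remove [gceoq,uaiur] add [iiacq] -> 10 lines: lap eey gsp pxui rwp fjmoz sopyt zmzwg iiacq ima
Hunk 2: at line 2 remove [pxui] add [zaky,lwmeu,jbgrl] -> 12 lines: lap eey gsp zaky lwmeu jbgrl rwp fjmoz sopyt zmzwg iiacq ima
Hunk 3: at line 6 remove [fjmoz,sopyt] add [wwq] -> 11 lines: lap eey gsp zaky lwmeu jbgrl rwp wwq zmzwg iiacq ima
Hunk 4: at line 4 remove [jbgrl,rwp] add [xhgj,wkwl,sel] -> 12 lines: lap eey gsp zaky lwmeu xhgj wkwl sel wwq zmzwg iiacq ima
Final line count: 12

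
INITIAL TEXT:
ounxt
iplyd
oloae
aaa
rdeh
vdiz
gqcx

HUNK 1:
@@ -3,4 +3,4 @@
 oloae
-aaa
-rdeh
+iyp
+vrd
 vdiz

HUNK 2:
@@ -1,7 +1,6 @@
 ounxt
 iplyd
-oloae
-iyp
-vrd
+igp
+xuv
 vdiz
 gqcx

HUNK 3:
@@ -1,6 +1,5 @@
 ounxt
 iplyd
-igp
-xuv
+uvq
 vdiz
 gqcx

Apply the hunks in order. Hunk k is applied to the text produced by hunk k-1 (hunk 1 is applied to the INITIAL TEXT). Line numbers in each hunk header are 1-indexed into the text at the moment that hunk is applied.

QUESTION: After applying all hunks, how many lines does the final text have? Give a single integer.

Hunk 1: at line 3 remove [aaa,rdeh] add [iyp,vrd] -> 7 lines: ounxt iplyd oloae iyp vrd vdiz gqcx
Hunk 2: at line 1 remove [oloae,iyp,vrd] add [igp,xuv] -> 6 lines: ounxt iplyd igp xuv vdiz gqcx
Hunk 3: at line 1 remove [igp,xuv] add [uvq] -> 5 lines: ounxt iplyd uvq vdiz gqcx
Final line count: 5

Answer: 5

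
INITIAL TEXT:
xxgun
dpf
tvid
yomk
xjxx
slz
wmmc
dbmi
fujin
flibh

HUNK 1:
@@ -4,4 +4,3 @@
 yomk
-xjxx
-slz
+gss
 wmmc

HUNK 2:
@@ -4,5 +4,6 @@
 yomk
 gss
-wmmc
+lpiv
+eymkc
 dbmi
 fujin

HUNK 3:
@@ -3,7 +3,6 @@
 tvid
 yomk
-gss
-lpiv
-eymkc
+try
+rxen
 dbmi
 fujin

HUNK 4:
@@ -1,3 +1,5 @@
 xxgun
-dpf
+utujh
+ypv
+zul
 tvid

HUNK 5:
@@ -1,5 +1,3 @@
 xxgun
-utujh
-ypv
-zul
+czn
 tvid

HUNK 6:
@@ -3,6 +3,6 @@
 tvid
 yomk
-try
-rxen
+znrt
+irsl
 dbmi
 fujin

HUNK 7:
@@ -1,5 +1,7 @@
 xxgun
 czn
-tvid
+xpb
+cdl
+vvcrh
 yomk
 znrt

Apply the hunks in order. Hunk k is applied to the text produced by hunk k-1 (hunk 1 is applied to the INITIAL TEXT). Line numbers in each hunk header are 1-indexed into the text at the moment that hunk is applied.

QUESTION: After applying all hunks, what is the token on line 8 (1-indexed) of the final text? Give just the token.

Hunk 1: at line 4 remove [xjxx,slz] add [gss] -> 9 lines: xxgun dpf tvid yomk gss wmmc dbmi fujin flibh
Hunk 2: at line 4 remove [wmmc] add [lpiv,eymkc] -> 10 lines: xxgun dpf tvid yomk gss lpiv eymkc dbmi fujin flibh
Hunk 3: at line 3 remove [gss,lpiv,eymkc] add [try,rxen] -> 9 lines: xxgun dpf tvid yomk try rxen dbmi fujin flibh
Hunk 4: at line 1 remove [dpf] add [utujh,ypv,zul] -> 11 lines: xxgun utujh ypv zul tvid yomk try rxen dbmi fujin flibh
Hunk 5: at line 1 remove [utujh,ypv,zul] add [czn] -> 9 lines: xxgun czn tvid yomk try rxen dbmi fujin flibh
Hunk 6: at line 3 remove [try,rxen] add [znrt,irsl] -> 9 lines: xxgun czn tvid yomk znrt irsl dbmi fujin flibh
Hunk 7: at line 1 remove [tvid] add [xpb,cdl,vvcrh] -> 11 lines: xxgun czn xpb cdl vvcrh yomk znrt irsl dbmi fujin flibh
Final line 8: irsl

Answer: irsl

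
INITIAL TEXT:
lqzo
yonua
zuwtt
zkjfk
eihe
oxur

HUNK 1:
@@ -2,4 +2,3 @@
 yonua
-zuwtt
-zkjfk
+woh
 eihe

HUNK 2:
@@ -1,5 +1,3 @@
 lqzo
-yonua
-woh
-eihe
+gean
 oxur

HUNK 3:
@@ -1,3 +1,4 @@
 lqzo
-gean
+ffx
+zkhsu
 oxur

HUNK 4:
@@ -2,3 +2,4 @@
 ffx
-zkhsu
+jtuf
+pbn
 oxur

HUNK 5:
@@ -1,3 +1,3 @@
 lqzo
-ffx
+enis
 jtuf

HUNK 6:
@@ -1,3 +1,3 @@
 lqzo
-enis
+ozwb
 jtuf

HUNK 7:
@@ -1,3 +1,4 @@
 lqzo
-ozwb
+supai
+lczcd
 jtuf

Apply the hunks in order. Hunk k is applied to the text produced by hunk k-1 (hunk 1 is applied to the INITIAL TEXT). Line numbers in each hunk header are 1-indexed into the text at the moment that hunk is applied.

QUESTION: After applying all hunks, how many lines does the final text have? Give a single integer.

Answer: 6

Derivation:
Hunk 1: at line 2 remove [zuwtt,zkjfk] add [woh] -> 5 lines: lqzo yonua woh eihe oxur
Hunk 2: at line 1 remove [yonua,woh,eihe] add [gean] -> 3 lines: lqzo gean oxur
Hunk 3: at line 1 remove [gean] add [ffx,zkhsu] -> 4 lines: lqzo ffx zkhsu oxur
Hunk 4: at line 2 remove [zkhsu] add [jtuf,pbn] -> 5 lines: lqzo ffx jtuf pbn oxur
Hunk 5: at line 1 remove [ffx] add [enis] -> 5 lines: lqzo enis jtuf pbn oxur
Hunk 6: at line 1 remove [enis] add [ozwb] -> 5 lines: lqzo ozwb jtuf pbn oxur
Hunk 7: at line 1 remove [ozwb] add [supai,lczcd] -> 6 lines: lqzo supai lczcd jtuf pbn oxur
Final line count: 6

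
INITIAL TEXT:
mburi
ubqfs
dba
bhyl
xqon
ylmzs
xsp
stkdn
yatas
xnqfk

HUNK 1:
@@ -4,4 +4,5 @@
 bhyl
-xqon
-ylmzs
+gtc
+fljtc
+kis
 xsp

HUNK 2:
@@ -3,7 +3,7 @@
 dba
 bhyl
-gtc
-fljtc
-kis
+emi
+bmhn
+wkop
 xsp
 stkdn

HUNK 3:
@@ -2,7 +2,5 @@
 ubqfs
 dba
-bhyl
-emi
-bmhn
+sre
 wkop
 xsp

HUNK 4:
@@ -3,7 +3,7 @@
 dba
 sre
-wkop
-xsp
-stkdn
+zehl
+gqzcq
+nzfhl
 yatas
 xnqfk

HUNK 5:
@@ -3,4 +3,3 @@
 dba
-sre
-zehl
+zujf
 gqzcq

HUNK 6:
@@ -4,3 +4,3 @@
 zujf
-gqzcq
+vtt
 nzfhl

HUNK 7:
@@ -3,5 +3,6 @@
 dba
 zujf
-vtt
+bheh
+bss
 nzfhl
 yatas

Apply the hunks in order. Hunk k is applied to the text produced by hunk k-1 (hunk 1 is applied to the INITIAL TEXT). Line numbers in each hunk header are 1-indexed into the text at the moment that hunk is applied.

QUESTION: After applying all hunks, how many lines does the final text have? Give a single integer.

Hunk 1: at line 4 remove [xqon,ylmzs] add [gtc,fljtc,kis] -> 11 lines: mburi ubqfs dba bhyl gtc fljtc kis xsp stkdn yatas xnqfk
Hunk 2: at line 3 remove [gtc,fljtc,kis] add [emi,bmhn,wkop] -> 11 lines: mburi ubqfs dba bhyl emi bmhn wkop xsp stkdn yatas xnqfk
Hunk 3: at line 2 remove [bhyl,emi,bmhn] add [sre] -> 9 lines: mburi ubqfs dba sre wkop xsp stkdn yatas xnqfk
Hunk 4: at line 3 remove [wkop,xsp,stkdn] add [zehl,gqzcq,nzfhl] -> 9 lines: mburi ubqfs dba sre zehl gqzcq nzfhl yatas xnqfk
Hunk 5: at line 3 remove [sre,zehl] add [zujf] -> 8 lines: mburi ubqfs dba zujf gqzcq nzfhl yatas xnqfk
Hunk 6: at line 4 remove [gqzcq] add [vtt] -> 8 lines: mburi ubqfs dba zujf vtt nzfhl yatas xnqfk
Hunk 7: at line 3 remove [vtt] add [bheh,bss] -> 9 lines: mburi ubqfs dba zujf bheh bss nzfhl yatas xnqfk
Final line count: 9

Answer: 9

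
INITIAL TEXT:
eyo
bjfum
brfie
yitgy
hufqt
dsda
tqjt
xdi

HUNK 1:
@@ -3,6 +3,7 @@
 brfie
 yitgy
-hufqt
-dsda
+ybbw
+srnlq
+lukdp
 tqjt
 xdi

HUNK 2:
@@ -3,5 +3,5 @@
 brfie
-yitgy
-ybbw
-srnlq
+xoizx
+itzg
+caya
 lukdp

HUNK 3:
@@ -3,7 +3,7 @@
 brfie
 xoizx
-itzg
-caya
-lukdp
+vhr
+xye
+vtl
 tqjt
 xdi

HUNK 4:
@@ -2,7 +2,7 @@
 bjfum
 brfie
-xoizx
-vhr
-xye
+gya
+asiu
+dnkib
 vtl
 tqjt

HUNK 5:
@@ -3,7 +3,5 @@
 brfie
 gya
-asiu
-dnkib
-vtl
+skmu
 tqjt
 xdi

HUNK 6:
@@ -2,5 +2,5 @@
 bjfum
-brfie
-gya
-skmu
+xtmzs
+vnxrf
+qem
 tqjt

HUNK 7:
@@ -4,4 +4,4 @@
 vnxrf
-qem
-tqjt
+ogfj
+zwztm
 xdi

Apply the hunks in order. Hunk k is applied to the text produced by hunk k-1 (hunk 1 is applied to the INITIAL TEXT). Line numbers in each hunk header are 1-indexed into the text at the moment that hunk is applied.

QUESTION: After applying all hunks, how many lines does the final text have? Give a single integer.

Hunk 1: at line 3 remove [hufqt,dsda] add [ybbw,srnlq,lukdp] -> 9 lines: eyo bjfum brfie yitgy ybbw srnlq lukdp tqjt xdi
Hunk 2: at line 3 remove [yitgy,ybbw,srnlq] add [xoizx,itzg,caya] -> 9 lines: eyo bjfum brfie xoizx itzg caya lukdp tqjt xdi
Hunk 3: at line 3 remove [itzg,caya,lukdp] add [vhr,xye,vtl] -> 9 lines: eyo bjfum brfie xoizx vhr xye vtl tqjt xdi
Hunk 4: at line 2 remove [xoizx,vhr,xye] add [gya,asiu,dnkib] -> 9 lines: eyo bjfum brfie gya asiu dnkib vtl tqjt xdi
Hunk 5: at line 3 remove [asiu,dnkib,vtl] add [skmu] -> 7 lines: eyo bjfum brfie gya skmu tqjt xdi
Hunk 6: at line 2 remove [brfie,gya,skmu] add [xtmzs,vnxrf,qem] -> 7 lines: eyo bjfum xtmzs vnxrf qem tqjt xdi
Hunk 7: at line 4 remove [qem,tqjt] add [ogfj,zwztm] -> 7 lines: eyo bjfum xtmzs vnxrf ogfj zwztm xdi
Final line count: 7

Answer: 7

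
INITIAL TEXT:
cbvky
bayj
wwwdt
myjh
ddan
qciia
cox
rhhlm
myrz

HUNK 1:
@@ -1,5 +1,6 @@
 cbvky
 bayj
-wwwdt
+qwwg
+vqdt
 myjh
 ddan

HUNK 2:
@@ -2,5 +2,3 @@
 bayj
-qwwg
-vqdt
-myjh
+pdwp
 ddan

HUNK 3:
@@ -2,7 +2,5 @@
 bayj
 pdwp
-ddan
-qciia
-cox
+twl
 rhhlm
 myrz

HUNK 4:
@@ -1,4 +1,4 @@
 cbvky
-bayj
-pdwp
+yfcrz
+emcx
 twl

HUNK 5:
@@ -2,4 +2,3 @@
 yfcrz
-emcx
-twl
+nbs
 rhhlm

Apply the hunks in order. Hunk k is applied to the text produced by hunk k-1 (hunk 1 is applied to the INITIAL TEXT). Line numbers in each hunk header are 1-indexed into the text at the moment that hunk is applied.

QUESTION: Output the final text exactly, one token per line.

Hunk 1: at line 1 remove [wwwdt] add [qwwg,vqdt] -> 10 lines: cbvky bayj qwwg vqdt myjh ddan qciia cox rhhlm myrz
Hunk 2: at line 2 remove [qwwg,vqdt,myjh] add [pdwp] -> 8 lines: cbvky bayj pdwp ddan qciia cox rhhlm myrz
Hunk 3: at line 2 remove [ddan,qciia,cox] add [twl] -> 6 lines: cbvky bayj pdwp twl rhhlm myrz
Hunk 4: at line 1 remove [bayj,pdwp] add [yfcrz,emcx] -> 6 lines: cbvky yfcrz emcx twl rhhlm myrz
Hunk 5: at line 2 remove [emcx,twl] add [nbs] -> 5 lines: cbvky yfcrz nbs rhhlm myrz

Answer: cbvky
yfcrz
nbs
rhhlm
myrz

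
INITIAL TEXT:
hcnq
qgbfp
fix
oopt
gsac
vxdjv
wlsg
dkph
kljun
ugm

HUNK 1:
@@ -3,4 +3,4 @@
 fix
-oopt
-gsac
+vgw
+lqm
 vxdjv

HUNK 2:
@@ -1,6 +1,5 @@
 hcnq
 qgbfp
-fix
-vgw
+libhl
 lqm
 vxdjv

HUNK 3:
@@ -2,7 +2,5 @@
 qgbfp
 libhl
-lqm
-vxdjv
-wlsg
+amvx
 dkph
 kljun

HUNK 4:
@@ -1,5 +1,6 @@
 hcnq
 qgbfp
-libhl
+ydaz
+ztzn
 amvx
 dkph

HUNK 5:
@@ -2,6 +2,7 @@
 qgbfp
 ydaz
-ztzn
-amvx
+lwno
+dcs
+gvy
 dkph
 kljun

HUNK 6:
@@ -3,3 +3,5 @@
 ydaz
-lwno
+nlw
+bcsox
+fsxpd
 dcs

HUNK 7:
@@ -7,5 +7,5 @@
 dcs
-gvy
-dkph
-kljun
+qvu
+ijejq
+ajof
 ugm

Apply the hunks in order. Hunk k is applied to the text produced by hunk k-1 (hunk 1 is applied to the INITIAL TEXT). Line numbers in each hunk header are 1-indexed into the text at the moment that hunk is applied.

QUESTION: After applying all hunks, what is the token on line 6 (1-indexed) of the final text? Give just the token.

Hunk 1: at line 3 remove [oopt,gsac] add [vgw,lqm] -> 10 lines: hcnq qgbfp fix vgw lqm vxdjv wlsg dkph kljun ugm
Hunk 2: at line 1 remove [fix,vgw] add [libhl] -> 9 lines: hcnq qgbfp libhl lqm vxdjv wlsg dkph kljun ugm
Hunk 3: at line 2 remove [lqm,vxdjv,wlsg] add [amvx] -> 7 lines: hcnq qgbfp libhl amvx dkph kljun ugm
Hunk 4: at line 1 remove [libhl] add [ydaz,ztzn] -> 8 lines: hcnq qgbfp ydaz ztzn amvx dkph kljun ugm
Hunk 5: at line 2 remove [ztzn,amvx] add [lwno,dcs,gvy] -> 9 lines: hcnq qgbfp ydaz lwno dcs gvy dkph kljun ugm
Hunk 6: at line 3 remove [lwno] add [nlw,bcsox,fsxpd] -> 11 lines: hcnq qgbfp ydaz nlw bcsox fsxpd dcs gvy dkph kljun ugm
Hunk 7: at line 7 remove [gvy,dkph,kljun] add [qvu,ijejq,ajof] -> 11 lines: hcnq qgbfp ydaz nlw bcsox fsxpd dcs qvu ijejq ajof ugm
Final line 6: fsxpd

Answer: fsxpd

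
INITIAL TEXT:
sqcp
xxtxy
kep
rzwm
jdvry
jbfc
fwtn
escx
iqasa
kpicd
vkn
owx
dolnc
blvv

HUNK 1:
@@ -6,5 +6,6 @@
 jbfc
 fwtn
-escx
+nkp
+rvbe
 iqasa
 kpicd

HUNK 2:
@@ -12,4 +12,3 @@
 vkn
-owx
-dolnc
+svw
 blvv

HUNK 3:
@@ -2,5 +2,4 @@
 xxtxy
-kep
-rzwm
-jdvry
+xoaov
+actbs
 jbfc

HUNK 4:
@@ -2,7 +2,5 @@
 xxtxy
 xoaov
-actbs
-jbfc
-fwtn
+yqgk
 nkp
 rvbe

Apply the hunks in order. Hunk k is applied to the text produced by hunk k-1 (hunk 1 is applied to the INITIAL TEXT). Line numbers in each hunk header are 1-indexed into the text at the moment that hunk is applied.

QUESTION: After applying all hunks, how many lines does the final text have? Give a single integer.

Hunk 1: at line 6 remove [escx] add [nkp,rvbe] -> 15 lines: sqcp xxtxy kep rzwm jdvry jbfc fwtn nkp rvbe iqasa kpicd vkn owx dolnc blvv
Hunk 2: at line 12 remove [owx,dolnc] add [svw] -> 14 lines: sqcp xxtxy kep rzwm jdvry jbfc fwtn nkp rvbe iqasa kpicd vkn svw blvv
Hunk 3: at line 2 remove [kep,rzwm,jdvry] add [xoaov,actbs] -> 13 lines: sqcp xxtxy xoaov actbs jbfc fwtn nkp rvbe iqasa kpicd vkn svw blvv
Hunk 4: at line 2 remove [actbs,jbfc,fwtn] add [yqgk] -> 11 lines: sqcp xxtxy xoaov yqgk nkp rvbe iqasa kpicd vkn svw blvv
Final line count: 11

Answer: 11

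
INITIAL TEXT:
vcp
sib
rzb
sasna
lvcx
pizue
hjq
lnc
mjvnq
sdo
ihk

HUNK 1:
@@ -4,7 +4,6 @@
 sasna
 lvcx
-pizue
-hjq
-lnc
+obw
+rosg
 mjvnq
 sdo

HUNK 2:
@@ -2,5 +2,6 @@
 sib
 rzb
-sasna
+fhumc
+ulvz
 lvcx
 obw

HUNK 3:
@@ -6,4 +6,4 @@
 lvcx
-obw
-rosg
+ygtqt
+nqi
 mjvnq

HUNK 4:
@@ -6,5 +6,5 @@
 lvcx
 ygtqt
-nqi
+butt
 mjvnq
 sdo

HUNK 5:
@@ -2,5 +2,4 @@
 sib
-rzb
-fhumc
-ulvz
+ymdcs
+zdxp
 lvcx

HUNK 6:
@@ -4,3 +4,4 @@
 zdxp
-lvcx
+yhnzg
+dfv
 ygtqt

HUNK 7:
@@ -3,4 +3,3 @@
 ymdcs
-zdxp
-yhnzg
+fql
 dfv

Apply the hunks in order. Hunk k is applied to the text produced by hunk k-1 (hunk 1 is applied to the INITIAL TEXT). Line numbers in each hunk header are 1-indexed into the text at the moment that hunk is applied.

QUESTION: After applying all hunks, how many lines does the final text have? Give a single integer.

Hunk 1: at line 4 remove [pizue,hjq,lnc] add [obw,rosg] -> 10 lines: vcp sib rzb sasna lvcx obw rosg mjvnq sdo ihk
Hunk 2: at line 2 remove [sasna] add [fhumc,ulvz] -> 11 lines: vcp sib rzb fhumc ulvz lvcx obw rosg mjvnq sdo ihk
Hunk 3: at line 6 remove [obw,rosg] add [ygtqt,nqi] -> 11 lines: vcp sib rzb fhumc ulvz lvcx ygtqt nqi mjvnq sdo ihk
Hunk 4: at line 6 remove [nqi] add [butt] -> 11 lines: vcp sib rzb fhumc ulvz lvcx ygtqt butt mjvnq sdo ihk
Hunk 5: at line 2 remove [rzb,fhumc,ulvz] add [ymdcs,zdxp] -> 10 lines: vcp sib ymdcs zdxp lvcx ygtqt butt mjvnq sdo ihk
Hunk 6: at line 4 remove [lvcx] add [yhnzg,dfv] -> 11 lines: vcp sib ymdcs zdxp yhnzg dfv ygtqt butt mjvnq sdo ihk
Hunk 7: at line 3 remove [zdxp,yhnzg] add [fql] -> 10 lines: vcp sib ymdcs fql dfv ygtqt butt mjvnq sdo ihk
Final line count: 10

Answer: 10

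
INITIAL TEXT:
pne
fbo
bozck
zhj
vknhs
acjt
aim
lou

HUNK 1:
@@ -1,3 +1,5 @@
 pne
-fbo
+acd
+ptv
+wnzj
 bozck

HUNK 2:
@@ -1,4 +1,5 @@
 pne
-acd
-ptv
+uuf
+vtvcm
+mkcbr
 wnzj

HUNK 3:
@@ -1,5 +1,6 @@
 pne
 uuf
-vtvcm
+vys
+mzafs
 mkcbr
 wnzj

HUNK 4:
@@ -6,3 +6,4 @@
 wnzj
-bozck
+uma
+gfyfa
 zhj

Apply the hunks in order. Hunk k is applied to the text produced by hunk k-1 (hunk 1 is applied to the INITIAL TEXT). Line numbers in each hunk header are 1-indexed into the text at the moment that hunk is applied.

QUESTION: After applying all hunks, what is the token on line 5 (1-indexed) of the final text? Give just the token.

Answer: mkcbr

Derivation:
Hunk 1: at line 1 remove [fbo] add [acd,ptv,wnzj] -> 10 lines: pne acd ptv wnzj bozck zhj vknhs acjt aim lou
Hunk 2: at line 1 remove [acd,ptv] add [uuf,vtvcm,mkcbr] -> 11 lines: pne uuf vtvcm mkcbr wnzj bozck zhj vknhs acjt aim lou
Hunk 3: at line 1 remove [vtvcm] add [vys,mzafs] -> 12 lines: pne uuf vys mzafs mkcbr wnzj bozck zhj vknhs acjt aim lou
Hunk 4: at line 6 remove [bozck] add [uma,gfyfa] -> 13 lines: pne uuf vys mzafs mkcbr wnzj uma gfyfa zhj vknhs acjt aim lou
Final line 5: mkcbr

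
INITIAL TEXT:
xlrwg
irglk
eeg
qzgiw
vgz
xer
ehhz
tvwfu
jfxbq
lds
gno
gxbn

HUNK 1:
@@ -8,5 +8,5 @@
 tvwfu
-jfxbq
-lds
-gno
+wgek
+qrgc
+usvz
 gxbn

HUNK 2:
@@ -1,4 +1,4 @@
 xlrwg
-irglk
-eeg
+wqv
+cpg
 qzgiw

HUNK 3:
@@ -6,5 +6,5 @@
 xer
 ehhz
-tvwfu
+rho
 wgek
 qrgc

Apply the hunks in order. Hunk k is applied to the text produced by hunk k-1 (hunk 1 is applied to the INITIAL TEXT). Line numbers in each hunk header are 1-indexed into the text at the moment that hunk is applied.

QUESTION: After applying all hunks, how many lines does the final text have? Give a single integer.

Hunk 1: at line 8 remove [jfxbq,lds,gno] add [wgek,qrgc,usvz] -> 12 lines: xlrwg irglk eeg qzgiw vgz xer ehhz tvwfu wgek qrgc usvz gxbn
Hunk 2: at line 1 remove [irglk,eeg] add [wqv,cpg] -> 12 lines: xlrwg wqv cpg qzgiw vgz xer ehhz tvwfu wgek qrgc usvz gxbn
Hunk 3: at line 6 remove [tvwfu] add [rho] -> 12 lines: xlrwg wqv cpg qzgiw vgz xer ehhz rho wgek qrgc usvz gxbn
Final line count: 12

Answer: 12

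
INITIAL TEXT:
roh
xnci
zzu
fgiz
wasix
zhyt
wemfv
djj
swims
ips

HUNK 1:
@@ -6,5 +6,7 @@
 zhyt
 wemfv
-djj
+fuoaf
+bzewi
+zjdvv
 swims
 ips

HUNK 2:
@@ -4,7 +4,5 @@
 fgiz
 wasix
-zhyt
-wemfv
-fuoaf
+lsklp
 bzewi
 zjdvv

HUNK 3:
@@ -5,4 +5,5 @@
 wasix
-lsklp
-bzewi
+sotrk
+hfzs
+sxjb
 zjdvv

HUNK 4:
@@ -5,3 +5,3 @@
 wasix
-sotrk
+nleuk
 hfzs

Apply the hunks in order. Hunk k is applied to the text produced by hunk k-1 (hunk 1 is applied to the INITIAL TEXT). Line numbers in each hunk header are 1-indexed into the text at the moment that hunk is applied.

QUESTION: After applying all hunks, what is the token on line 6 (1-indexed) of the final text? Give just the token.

Answer: nleuk

Derivation:
Hunk 1: at line 6 remove [djj] add [fuoaf,bzewi,zjdvv] -> 12 lines: roh xnci zzu fgiz wasix zhyt wemfv fuoaf bzewi zjdvv swims ips
Hunk 2: at line 4 remove [zhyt,wemfv,fuoaf] add [lsklp] -> 10 lines: roh xnci zzu fgiz wasix lsklp bzewi zjdvv swims ips
Hunk 3: at line 5 remove [lsklp,bzewi] add [sotrk,hfzs,sxjb] -> 11 lines: roh xnci zzu fgiz wasix sotrk hfzs sxjb zjdvv swims ips
Hunk 4: at line 5 remove [sotrk] add [nleuk] -> 11 lines: roh xnci zzu fgiz wasix nleuk hfzs sxjb zjdvv swims ips
Final line 6: nleuk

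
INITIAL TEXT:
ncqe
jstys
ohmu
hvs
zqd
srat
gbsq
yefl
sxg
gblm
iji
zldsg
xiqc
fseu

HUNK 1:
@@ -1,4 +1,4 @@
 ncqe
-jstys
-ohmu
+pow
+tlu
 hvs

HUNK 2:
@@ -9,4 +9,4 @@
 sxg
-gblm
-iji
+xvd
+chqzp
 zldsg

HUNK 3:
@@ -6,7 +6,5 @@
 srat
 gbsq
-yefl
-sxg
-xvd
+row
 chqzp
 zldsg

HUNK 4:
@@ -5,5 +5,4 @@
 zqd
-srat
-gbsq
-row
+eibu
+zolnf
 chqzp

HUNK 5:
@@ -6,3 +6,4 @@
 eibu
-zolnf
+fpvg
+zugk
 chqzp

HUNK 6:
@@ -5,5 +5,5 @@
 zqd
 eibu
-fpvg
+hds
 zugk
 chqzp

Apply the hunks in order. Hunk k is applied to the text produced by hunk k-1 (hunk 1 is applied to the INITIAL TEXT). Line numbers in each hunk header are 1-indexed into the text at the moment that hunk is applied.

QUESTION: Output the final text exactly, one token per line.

Hunk 1: at line 1 remove [jstys,ohmu] add [pow,tlu] -> 14 lines: ncqe pow tlu hvs zqd srat gbsq yefl sxg gblm iji zldsg xiqc fseu
Hunk 2: at line 9 remove [gblm,iji] add [xvd,chqzp] -> 14 lines: ncqe pow tlu hvs zqd srat gbsq yefl sxg xvd chqzp zldsg xiqc fseu
Hunk 3: at line 6 remove [yefl,sxg,xvd] add [row] -> 12 lines: ncqe pow tlu hvs zqd srat gbsq row chqzp zldsg xiqc fseu
Hunk 4: at line 5 remove [srat,gbsq,row] add [eibu,zolnf] -> 11 lines: ncqe pow tlu hvs zqd eibu zolnf chqzp zldsg xiqc fseu
Hunk 5: at line 6 remove [zolnf] add [fpvg,zugk] -> 12 lines: ncqe pow tlu hvs zqd eibu fpvg zugk chqzp zldsg xiqc fseu
Hunk 6: at line 5 remove [fpvg] add [hds] -> 12 lines: ncqe pow tlu hvs zqd eibu hds zugk chqzp zldsg xiqc fseu

Answer: ncqe
pow
tlu
hvs
zqd
eibu
hds
zugk
chqzp
zldsg
xiqc
fseu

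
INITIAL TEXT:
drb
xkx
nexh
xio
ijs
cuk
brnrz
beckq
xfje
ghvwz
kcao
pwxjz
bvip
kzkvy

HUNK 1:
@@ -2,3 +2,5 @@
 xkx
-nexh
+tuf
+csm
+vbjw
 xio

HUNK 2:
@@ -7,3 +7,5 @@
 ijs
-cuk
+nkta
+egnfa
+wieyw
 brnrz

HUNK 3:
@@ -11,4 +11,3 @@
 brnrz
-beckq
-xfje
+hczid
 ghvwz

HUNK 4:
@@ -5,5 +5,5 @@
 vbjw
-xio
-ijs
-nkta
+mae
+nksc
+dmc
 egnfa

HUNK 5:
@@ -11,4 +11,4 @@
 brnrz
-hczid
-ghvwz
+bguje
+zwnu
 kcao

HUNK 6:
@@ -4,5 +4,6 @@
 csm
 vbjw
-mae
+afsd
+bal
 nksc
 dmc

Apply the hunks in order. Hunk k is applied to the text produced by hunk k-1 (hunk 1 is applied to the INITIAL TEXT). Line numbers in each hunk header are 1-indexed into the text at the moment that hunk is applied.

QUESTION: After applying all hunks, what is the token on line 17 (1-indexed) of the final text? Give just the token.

Answer: bvip

Derivation:
Hunk 1: at line 2 remove [nexh] add [tuf,csm,vbjw] -> 16 lines: drb xkx tuf csm vbjw xio ijs cuk brnrz beckq xfje ghvwz kcao pwxjz bvip kzkvy
Hunk 2: at line 7 remove [cuk] add [nkta,egnfa,wieyw] -> 18 lines: drb xkx tuf csm vbjw xio ijs nkta egnfa wieyw brnrz beckq xfje ghvwz kcao pwxjz bvip kzkvy
Hunk 3: at line 11 remove [beckq,xfje] add [hczid] -> 17 lines: drb xkx tuf csm vbjw xio ijs nkta egnfa wieyw brnrz hczid ghvwz kcao pwxjz bvip kzkvy
Hunk 4: at line 5 remove [xio,ijs,nkta] add [mae,nksc,dmc] -> 17 lines: drb xkx tuf csm vbjw mae nksc dmc egnfa wieyw brnrz hczid ghvwz kcao pwxjz bvip kzkvy
Hunk 5: at line 11 remove [hczid,ghvwz] add [bguje,zwnu] -> 17 lines: drb xkx tuf csm vbjw mae nksc dmc egnfa wieyw brnrz bguje zwnu kcao pwxjz bvip kzkvy
Hunk 6: at line 4 remove [mae] add [afsd,bal] -> 18 lines: drb xkx tuf csm vbjw afsd bal nksc dmc egnfa wieyw brnrz bguje zwnu kcao pwxjz bvip kzkvy
Final line 17: bvip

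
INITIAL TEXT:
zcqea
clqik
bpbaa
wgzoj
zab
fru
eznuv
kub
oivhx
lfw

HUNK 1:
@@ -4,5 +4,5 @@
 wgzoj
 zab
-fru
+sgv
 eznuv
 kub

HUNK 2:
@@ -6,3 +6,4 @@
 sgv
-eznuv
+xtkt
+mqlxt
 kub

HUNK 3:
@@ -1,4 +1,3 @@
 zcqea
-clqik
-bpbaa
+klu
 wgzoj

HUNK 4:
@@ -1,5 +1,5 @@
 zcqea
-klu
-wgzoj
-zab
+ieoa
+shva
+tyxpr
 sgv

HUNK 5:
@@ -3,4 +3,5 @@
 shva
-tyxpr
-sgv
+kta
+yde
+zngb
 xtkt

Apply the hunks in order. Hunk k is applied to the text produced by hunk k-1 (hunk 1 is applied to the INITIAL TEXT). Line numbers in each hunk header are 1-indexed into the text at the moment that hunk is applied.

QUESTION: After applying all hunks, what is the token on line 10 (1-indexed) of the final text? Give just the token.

Answer: oivhx

Derivation:
Hunk 1: at line 4 remove [fru] add [sgv] -> 10 lines: zcqea clqik bpbaa wgzoj zab sgv eznuv kub oivhx lfw
Hunk 2: at line 6 remove [eznuv] add [xtkt,mqlxt] -> 11 lines: zcqea clqik bpbaa wgzoj zab sgv xtkt mqlxt kub oivhx lfw
Hunk 3: at line 1 remove [clqik,bpbaa] add [klu] -> 10 lines: zcqea klu wgzoj zab sgv xtkt mqlxt kub oivhx lfw
Hunk 4: at line 1 remove [klu,wgzoj,zab] add [ieoa,shva,tyxpr] -> 10 lines: zcqea ieoa shva tyxpr sgv xtkt mqlxt kub oivhx lfw
Hunk 5: at line 3 remove [tyxpr,sgv] add [kta,yde,zngb] -> 11 lines: zcqea ieoa shva kta yde zngb xtkt mqlxt kub oivhx lfw
Final line 10: oivhx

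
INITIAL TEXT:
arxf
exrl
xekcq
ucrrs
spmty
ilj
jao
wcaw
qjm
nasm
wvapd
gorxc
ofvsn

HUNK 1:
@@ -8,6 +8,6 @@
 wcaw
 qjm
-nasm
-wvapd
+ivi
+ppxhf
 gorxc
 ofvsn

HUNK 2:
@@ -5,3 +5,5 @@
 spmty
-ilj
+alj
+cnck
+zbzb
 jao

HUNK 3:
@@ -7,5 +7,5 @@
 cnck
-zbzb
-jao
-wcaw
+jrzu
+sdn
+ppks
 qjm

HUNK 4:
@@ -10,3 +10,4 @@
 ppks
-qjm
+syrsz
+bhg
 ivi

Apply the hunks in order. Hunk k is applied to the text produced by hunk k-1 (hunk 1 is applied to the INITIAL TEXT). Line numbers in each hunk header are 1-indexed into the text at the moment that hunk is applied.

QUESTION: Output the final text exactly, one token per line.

Hunk 1: at line 8 remove [nasm,wvapd] add [ivi,ppxhf] -> 13 lines: arxf exrl xekcq ucrrs spmty ilj jao wcaw qjm ivi ppxhf gorxc ofvsn
Hunk 2: at line 5 remove [ilj] add [alj,cnck,zbzb] -> 15 lines: arxf exrl xekcq ucrrs spmty alj cnck zbzb jao wcaw qjm ivi ppxhf gorxc ofvsn
Hunk 3: at line 7 remove [zbzb,jao,wcaw] add [jrzu,sdn,ppks] -> 15 lines: arxf exrl xekcq ucrrs spmty alj cnck jrzu sdn ppks qjm ivi ppxhf gorxc ofvsn
Hunk 4: at line 10 remove [qjm] add [syrsz,bhg] -> 16 lines: arxf exrl xekcq ucrrs spmty alj cnck jrzu sdn ppks syrsz bhg ivi ppxhf gorxc ofvsn

Answer: arxf
exrl
xekcq
ucrrs
spmty
alj
cnck
jrzu
sdn
ppks
syrsz
bhg
ivi
ppxhf
gorxc
ofvsn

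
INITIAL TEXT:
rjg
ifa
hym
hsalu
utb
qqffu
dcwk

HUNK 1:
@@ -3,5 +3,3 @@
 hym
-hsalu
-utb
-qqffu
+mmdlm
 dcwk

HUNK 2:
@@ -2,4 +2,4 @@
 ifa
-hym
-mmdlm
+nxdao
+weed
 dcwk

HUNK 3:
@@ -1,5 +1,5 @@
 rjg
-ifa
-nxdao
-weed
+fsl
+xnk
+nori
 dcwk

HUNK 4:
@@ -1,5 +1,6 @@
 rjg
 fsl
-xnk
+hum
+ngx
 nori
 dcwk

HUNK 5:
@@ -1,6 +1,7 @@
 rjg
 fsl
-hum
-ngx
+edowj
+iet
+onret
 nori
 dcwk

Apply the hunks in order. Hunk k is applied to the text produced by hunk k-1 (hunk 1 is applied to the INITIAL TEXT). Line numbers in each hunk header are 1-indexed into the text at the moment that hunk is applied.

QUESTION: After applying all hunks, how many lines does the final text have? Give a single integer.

Hunk 1: at line 3 remove [hsalu,utb,qqffu] add [mmdlm] -> 5 lines: rjg ifa hym mmdlm dcwk
Hunk 2: at line 2 remove [hym,mmdlm] add [nxdao,weed] -> 5 lines: rjg ifa nxdao weed dcwk
Hunk 3: at line 1 remove [ifa,nxdao,weed] add [fsl,xnk,nori] -> 5 lines: rjg fsl xnk nori dcwk
Hunk 4: at line 1 remove [xnk] add [hum,ngx] -> 6 lines: rjg fsl hum ngx nori dcwk
Hunk 5: at line 1 remove [hum,ngx] add [edowj,iet,onret] -> 7 lines: rjg fsl edowj iet onret nori dcwk
Final line count: 7

Answer: 7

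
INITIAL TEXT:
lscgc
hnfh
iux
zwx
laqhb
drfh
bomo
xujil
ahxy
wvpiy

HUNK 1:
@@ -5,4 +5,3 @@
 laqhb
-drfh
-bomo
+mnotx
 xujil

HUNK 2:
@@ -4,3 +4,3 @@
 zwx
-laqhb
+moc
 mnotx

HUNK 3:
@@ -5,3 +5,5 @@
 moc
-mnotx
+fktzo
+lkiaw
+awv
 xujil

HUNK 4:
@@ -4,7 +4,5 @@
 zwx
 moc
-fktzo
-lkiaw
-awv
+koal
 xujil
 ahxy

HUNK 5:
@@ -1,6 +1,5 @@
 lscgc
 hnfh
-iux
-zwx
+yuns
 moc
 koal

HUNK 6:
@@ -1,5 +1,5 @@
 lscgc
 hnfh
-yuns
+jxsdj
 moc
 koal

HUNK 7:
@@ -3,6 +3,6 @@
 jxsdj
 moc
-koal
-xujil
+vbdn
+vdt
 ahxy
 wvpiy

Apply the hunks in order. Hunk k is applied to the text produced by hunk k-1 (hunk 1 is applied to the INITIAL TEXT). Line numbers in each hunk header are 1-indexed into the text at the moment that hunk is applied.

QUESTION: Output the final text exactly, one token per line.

Answer: lscgc
hnfh
jxsdj
moc
vbdn
vdt
ahxy
wvpiy

Derivation:
Hunk 1: at line 5 remove [drfh,bomo] add [mnotx] -> 9 lines: lscgc hnfh iux zwx laqhb mnotx xujil ahxy wvpiy
Hunk 2: at line 4 remove [laqhb] add [moc] -> 9 lines: lscgc hnfh iux zwx moc mnotx xujil ahxy wvpiy
Hunk 3: at line 5 remove [mnotx] add [fktzo,lkiaw,awv] -> 11 lines: lscgc hnfh iux zwx moc fktzo lkiaw awv xujil ahxy wvpiy
Hunk 4: at line 4 remove [fktzo,lkiaw,awv] add [koal] -> 9 lines: lscgc hnfh iux zwx moc koal xujil ahxy wvpiy
Hunk 5: at line 1 remove [iux,zwx] add [yuns] -> 8 lines: lscgc hnfh yuns moc koal xujil ahxy wvpiy
Hunk 6: at line 1 remove [yuns] add [jxsdj] -> 8 lines: lscgc hnfh jxsdj moc koal xujil ahxy wvpiy
Hunk 7: at line 3 remove [koal,xujil] add [vbdn,vdt] -> 8 lines: lscgc hnfh jxsdj moc vbdn vdt ahxy wvpiy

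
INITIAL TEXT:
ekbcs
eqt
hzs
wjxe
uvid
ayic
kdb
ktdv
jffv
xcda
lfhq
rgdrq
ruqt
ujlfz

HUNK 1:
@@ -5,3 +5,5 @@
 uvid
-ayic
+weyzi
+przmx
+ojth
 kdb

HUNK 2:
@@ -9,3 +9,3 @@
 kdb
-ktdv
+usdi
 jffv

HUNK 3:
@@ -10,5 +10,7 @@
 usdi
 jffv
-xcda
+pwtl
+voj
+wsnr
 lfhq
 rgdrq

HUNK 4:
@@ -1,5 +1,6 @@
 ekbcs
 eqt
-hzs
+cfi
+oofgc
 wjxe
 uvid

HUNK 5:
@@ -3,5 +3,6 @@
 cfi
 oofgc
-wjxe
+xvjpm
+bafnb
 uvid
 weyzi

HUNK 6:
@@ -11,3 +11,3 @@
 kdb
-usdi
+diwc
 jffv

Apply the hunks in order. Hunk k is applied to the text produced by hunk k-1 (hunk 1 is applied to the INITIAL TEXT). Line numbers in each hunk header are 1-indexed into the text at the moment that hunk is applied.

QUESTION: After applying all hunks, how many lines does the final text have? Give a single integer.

Answer: 20

Derivation:
Hunk 1: at line 5 remove [ayic] add [weyzi,przmx,ojth] -> 16 lines: ekbcs eqt hzs wjxe uvid weyzi przmx ojth kdb ktdv jffv xcda lfhq rgdrq ruqt ujlfz
Hunk 2: at line 9 remove [ktdv] add [usdi] -> 16 lines: ekbcs eqt hzs wjxe uvid weyzi przmx ojth kdb usdi jffv xcda lfhq rgdrq ruqt ujlfz
Hunk 3: at line 10 remove [xcda] add [pwtl,voj,wsnr] -> 18 lines: ekbcs eqt hzs wjxe uvid weyzi przmx ojth kdb usdi jffv pwtl voj wsnr lfhq rgdrq ruqt ujlfz
Hunk 4: at line 1 remove [hzs] add [cfi,oofgc] -> 19 lines: ekbcs eqt cfi oofgc wjxe uvid weyzi przmx ojth kdb usdi jffv pwtl voj wsnr lfhq rgdrq ruqt ujlfz
Hunk 5: at line 3 remove [wjxe] add [xvjpm,bafnb] -> 20 lines: ekbcs eqt cfi oofgc xvjpm bafnb uvid weyzi przmx ojth kdb usdi jffv pwtl voj wsnr lfhq rgdrq ruqt ujlfz
Hunk 6: at line 11 remove [usdi] add [diwc] -> 20 lines: ekbcs eqt cfi oofgc xvjpm bafnb uvid weyzi przmx ojth kdb diwc jffv pwtl voj wsnr lfhq rgdrq ruqt ujlfz
Final line count: 20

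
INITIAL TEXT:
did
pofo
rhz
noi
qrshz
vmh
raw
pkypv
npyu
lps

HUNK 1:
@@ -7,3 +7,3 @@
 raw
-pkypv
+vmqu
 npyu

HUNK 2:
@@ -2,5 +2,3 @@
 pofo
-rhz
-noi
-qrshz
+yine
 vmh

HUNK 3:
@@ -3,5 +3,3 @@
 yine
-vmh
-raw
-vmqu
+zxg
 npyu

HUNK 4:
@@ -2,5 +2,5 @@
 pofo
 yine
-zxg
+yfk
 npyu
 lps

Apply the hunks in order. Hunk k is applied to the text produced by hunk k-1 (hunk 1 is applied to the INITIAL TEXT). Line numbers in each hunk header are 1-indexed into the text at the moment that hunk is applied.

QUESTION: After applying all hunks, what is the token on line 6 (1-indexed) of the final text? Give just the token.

Answer: lps

Derivation:
Hunk 1: at line 7 remove [pkypv] add [vmqu] -> 10 lines: did pofo rhz noi qrshz vmh raw vmqu npyu lps
Hunk 2: at line 2 remove [rhz,noi,qrshz] add [yine] -> 8 lines: did pofo yine vmh raw vmqu npyu lps
Hunk 3: at line 3 remove [vmh,raw,vmqu] add [zxg] -> 6 lines: did pofo yine zxg npyu lps
Hunk 4: at line 2 remove [zxg] add [yfk] -> 6 lines: did pofo yine yfk npyu lps
Final line 6: lps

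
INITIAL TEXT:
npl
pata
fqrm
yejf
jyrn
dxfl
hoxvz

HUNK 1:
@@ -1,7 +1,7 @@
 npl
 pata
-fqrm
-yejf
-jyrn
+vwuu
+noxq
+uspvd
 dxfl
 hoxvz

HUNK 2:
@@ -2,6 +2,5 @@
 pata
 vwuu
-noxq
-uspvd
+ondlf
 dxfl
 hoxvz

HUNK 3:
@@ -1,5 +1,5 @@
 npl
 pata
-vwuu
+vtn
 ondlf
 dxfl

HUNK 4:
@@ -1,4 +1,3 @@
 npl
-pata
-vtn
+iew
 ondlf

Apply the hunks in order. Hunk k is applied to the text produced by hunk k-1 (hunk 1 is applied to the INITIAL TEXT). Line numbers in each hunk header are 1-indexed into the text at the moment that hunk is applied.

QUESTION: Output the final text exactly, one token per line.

Hunk 1: at line 1 remove [fqrm,yejf,jyrn] add [vwuu,noxq,uspvd] -> 7 lines: npl pata vwuu noxq uspvd dxfl hoxvz
Hunk 2: at line 2 remove [noxq,uspvd] add [ondlf] -> 6 lines: npl pata vwuu ondlf dxfl hoxvz
Hunk 3: at line 1 remove [vwuu] add [vtn] -> 6 lines: npl pata vtn ondlf dxfl hoxvz
Hunk 4: at line 1 remove [pata,vtn] add [iew] -> 5 lines: npl iew ondlf dxfl hoxvz

Answer: npl
iew
ondlf
dxfl
hoxvz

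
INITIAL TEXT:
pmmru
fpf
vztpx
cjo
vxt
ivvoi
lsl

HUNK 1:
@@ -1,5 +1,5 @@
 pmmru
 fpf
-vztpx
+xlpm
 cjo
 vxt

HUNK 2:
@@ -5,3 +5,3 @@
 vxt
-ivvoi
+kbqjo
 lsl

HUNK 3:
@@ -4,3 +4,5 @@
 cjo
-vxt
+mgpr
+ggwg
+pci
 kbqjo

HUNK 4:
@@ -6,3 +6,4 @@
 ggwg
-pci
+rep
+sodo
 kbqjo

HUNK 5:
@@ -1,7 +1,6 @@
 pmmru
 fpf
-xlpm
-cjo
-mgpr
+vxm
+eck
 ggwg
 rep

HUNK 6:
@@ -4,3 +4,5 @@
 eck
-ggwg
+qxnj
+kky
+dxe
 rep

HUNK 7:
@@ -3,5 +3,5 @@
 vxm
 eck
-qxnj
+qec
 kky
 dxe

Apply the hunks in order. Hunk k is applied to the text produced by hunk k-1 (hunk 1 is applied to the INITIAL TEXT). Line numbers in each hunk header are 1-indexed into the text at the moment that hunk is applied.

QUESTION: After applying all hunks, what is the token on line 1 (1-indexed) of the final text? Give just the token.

Hunk 1: at line 1 remove [vztpx] add [xlpm] -> 7 lines: pmmru fpf xlpm cjo vxt ivvoi lsl
Hunk 2: at line 5 remove [ivvoi] add [kbqjo] -> 7 lines: pmmru fpf xlpm cjo vxt kbqjo lsl
Hunk 3: at line 4 remove [vxt] add [mgpr,ggwg,pci] -> 9 lines: pmmru fpf xlpm cjo mgpr ggwg pci kbqjo lsl
Hunk 4: at line 6 remove [pci] add [rep,sodo] -> 10 lines: pmmru fpf xlpm cjo mgpr ggwg rep sodo kbqjo lsl
Hunk 5: at line 1 remove [xlpm,cjo,mgpr] add [vxm,eck] -> 9 lines: pmmru fpf vxm eck ggwg rep sodo kbqjo lsl
Hunk 6: at line 4 remove [ggwg] add [qxnj,kky,dxe] -> 11 lines: pmmru fpf vxm eck qxnj kky dxe rep sodo kbqjo lsl
Hunk 7: at line 3 remove [qxnj] add [qec] -> 11 lines: pmmru fpf vxm eck qec kky dxe rep sodo kbqjo lsl
Final line 1: pmmru

Answer: pmmru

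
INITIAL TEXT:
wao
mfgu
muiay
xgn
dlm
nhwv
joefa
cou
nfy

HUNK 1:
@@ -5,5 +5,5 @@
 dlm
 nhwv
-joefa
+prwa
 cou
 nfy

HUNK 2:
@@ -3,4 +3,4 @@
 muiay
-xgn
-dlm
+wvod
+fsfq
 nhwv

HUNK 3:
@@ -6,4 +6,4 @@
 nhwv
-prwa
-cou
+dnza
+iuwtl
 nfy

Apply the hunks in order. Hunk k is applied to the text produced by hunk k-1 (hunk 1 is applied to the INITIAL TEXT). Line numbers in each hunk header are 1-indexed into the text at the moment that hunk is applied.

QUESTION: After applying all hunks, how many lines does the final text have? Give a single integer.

Answer: 9

Derivation:
Hunk 1: at line 5 remove [joefa] add [prwa] -> 9 lines: wao mfgu muiay xgn dlm nhwv prwa cou nfy
Hunk 2: at line 3 remove [xgn,dlm] add [wvod,fsfq] -> 9 lines: wao mfgu muiay wvod fsfq nhwv prwa cou nfy
Hunk 3: at line 6 remove [prwa,cou] add [dnza,iuwtl] -> 9 lines: wao mfgu muiay wvod fsfq nhwv dnza iuwtl nfy
Final line count: 9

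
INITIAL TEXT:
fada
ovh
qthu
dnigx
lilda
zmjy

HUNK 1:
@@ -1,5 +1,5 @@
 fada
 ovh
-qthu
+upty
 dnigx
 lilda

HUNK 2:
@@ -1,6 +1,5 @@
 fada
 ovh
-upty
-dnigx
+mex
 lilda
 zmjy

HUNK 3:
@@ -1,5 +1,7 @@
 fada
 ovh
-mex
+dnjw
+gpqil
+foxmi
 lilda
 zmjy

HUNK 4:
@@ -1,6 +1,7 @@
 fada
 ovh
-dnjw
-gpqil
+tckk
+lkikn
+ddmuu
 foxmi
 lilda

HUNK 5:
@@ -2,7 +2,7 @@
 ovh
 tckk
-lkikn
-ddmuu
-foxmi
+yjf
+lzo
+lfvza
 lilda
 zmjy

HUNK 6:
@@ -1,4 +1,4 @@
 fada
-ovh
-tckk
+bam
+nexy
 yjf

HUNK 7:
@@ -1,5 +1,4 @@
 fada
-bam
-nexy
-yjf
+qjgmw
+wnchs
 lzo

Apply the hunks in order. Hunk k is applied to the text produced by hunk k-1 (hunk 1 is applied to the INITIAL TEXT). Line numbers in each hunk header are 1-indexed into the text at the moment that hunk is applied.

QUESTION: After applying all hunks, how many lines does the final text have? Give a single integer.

Hunk 1: at line 1 remove [qthu] add [upty] -> 6 lines: fada ovh upty dnigx lilda zmjy
Hunk 2: at line 1 remove [upty,dnigx] add [mex] -> 5 lines: fada ovh mex lilda zmjy
Hunk 3: at line 1 remove [mex] add [dnjw,gpqil,foxmi] -> 7 lines: fada ovh dnjw gpqil foxmi lilda zmjy
Hunk 4: at line 1 remove [dnjw,gpqil] add [tckk,lkikn,ddmuu] -> 8 lines: fada ovh tckk lkikn ddmuu foxmi lilda zmjy
Hunk 5: at line 2 remove [lkikn,ddmuu,foxmi] add [yjf,lzo,lfvza] -> 8 lines: fada ovh tckk yjf lzo lfvza lilda zmjy
Hunk 6: at line 1 remove [ovh,tckk] add [bam,nexy] -> 8 lines: fada bam nexy yjf lzo lfvza lilda zmjy
Hunk 7: at line 1 remove [bam,nexy,yjf] add [qjgmw,wnchs] -> 7 lines: fada qjgmw wnchs lzo lfvza lilda zmjy
Final line count: 7

Answer: 7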